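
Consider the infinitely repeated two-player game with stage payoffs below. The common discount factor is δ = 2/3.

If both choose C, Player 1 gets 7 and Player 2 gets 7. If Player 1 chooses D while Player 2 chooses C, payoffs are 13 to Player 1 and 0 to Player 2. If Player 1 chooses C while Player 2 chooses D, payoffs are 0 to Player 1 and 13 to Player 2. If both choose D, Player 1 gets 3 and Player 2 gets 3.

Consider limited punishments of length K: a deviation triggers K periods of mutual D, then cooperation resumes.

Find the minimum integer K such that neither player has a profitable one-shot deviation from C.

4

Need Σ_{k=1}^{K} δ^k ≥ (13−7)/(7−3) = 1.5000 at δ = 2/3.
At K = 3 the sum is 1.4074 < 1.5000; at K = 4 it is 1.6049 ≥ 1.5000.
So the minimum punishment length is K = 4.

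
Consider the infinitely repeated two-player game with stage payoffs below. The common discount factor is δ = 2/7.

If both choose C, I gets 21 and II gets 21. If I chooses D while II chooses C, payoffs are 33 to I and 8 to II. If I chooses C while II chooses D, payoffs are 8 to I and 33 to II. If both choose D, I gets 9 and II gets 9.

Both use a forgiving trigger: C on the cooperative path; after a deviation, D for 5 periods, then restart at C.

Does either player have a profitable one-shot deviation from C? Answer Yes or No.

IC: δ+…+δ^5 ≥ (33−21)/(21−9) = 1.
At δ = 2/7: partial sum = 0.3992 < 1.0000. Cooperation not sustainable.

Yes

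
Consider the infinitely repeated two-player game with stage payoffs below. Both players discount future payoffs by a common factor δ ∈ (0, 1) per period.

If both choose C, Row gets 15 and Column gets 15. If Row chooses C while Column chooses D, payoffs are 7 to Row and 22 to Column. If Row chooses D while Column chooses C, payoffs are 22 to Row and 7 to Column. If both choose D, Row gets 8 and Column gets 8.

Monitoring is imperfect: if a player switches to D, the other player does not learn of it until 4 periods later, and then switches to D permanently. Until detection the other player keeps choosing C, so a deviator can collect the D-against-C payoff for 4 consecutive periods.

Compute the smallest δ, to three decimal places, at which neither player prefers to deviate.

Deviating for the 4 undetected periods gains 22−15 = 7 per period over cooperation, then loses 15−8 = 7 per period forever once punishment starts.
Gain: 7(1 + δ + … + δ^3); loss: 7·δ^4/(1−δ).
No profitable deviation ⇔ 7(1−δ^4) ≤ 7·δ^4, i.e. δ^4 ≥ 7/(7+7) = 1/2.
Hence δ ≥ (1/2)^(1/4) ≈ 0.841.

0.841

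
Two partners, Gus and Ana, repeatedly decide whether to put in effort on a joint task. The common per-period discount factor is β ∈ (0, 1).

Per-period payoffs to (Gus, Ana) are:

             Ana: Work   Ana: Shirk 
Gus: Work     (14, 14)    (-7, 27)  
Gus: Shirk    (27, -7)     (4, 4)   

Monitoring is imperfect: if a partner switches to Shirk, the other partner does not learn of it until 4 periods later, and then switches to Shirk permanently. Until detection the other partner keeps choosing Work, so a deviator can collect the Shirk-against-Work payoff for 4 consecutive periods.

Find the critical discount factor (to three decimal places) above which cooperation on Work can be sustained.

0.867

A deviator earns 27 for 4 periods, then 4 forever; cooperating earns 14 forever. Multiplying the IC by (1−β):
14 ≥ 27(1−β^4) + 4β^4, so 23·β^4 ≥ 13 and β^4 ≥ 13/23.
β ≥ (13/23)^(1/4) ≈ 0.867.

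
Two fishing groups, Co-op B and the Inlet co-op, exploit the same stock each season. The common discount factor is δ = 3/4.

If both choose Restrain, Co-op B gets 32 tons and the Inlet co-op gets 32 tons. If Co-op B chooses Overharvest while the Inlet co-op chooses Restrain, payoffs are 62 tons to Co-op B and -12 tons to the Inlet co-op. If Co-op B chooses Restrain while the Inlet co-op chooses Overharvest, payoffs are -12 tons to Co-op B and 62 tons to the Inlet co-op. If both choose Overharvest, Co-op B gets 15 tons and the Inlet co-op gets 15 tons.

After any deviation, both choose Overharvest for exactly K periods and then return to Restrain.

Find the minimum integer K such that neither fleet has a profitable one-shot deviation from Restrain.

4

Need Σ_{k=1}^{K} δ^k ≥ (62−32)/(32−15) = 1.7647 at δ = 3/4.
At K = 3 the sum is 1.7344 < 1.7647; at K = 4 it is 2.0508 ≥ 1.7647.
So the minimum punishment length is K = 4.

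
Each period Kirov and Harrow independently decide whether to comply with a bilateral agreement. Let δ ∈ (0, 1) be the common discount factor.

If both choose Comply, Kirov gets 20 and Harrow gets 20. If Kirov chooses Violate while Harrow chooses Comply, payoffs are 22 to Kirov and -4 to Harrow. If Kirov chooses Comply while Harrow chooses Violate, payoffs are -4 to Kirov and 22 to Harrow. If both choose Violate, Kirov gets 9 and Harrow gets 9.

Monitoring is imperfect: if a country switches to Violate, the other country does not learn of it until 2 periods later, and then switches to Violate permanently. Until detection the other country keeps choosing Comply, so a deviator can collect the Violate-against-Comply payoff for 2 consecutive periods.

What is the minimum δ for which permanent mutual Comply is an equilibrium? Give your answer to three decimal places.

0.392

The best deviation is to choose Violate for all 2 undetected periods, earning 22 each, then 9 forever once detected.
Deviation value: 22(1−δ^2)/(1−δ) + 9δ^2/(1−δ); cooperation value: 20/(1−δ).
IC: 20 ≥ 22(1−δ^2) + 9δ^2 = 22 − 13δ^2.
So δ^2 ≥ 2/13, giving δ ≥ (2/13)^(1/2) ≈ 0.392.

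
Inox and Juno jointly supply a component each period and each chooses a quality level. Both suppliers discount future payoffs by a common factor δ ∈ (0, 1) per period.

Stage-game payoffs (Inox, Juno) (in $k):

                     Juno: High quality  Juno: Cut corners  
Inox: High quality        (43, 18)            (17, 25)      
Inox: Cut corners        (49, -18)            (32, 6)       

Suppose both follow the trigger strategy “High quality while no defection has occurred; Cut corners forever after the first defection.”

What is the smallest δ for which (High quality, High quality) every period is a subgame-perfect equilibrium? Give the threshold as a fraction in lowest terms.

7/19

Inox: cooperation gives 43 each period; deviation gives 49 once then 32 forever.
  43/(1−δ) ≥ 49 + 32δ/(1−δ) ⇒ δ ≥ 6/17.
Juno: cooperation gives 18 each period; deviation gives 25 once then 6 forever.
  δ ≥ 7/19.
Both must hold, so the binding constraint is Juno's: δ ≥ 7/19.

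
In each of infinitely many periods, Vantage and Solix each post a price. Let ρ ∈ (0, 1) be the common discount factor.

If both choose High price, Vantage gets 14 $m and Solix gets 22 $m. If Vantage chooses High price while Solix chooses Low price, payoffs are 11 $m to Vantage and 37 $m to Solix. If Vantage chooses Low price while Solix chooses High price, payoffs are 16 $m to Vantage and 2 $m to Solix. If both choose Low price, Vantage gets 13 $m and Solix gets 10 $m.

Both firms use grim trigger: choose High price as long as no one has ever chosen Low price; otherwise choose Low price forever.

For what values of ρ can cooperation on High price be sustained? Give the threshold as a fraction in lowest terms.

2/3

Vantage's threshold: (16−14)/(16−13) = 2/3.
Solix's threshold: (37−22)/(37−10) = 5/9.
2/3 > 5/9, so Vantage binds and ρ* = 2/3.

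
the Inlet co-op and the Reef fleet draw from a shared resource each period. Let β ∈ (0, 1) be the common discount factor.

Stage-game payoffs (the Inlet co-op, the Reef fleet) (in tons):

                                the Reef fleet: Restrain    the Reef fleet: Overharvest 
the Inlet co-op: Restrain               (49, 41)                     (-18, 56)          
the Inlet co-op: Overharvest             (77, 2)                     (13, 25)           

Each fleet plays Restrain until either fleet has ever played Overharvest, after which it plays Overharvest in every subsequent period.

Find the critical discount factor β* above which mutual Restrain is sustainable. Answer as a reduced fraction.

15/31

the Inlet co-op's threshold: (77−49)/(77−13) = 7/16.
the Reef fleet's threshold: (56−41)/(56−25) = 15/31.
7/16 < 15/31, so the Reef fleet binds and β* = 15/31.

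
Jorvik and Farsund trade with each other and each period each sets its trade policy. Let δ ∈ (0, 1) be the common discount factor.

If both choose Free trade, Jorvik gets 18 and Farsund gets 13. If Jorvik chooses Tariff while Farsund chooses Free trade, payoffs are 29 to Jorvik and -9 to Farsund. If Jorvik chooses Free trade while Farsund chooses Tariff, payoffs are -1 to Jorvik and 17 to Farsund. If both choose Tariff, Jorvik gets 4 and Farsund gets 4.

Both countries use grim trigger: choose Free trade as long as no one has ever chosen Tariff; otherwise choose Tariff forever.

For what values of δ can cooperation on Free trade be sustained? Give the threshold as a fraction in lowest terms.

Jorvik: cooperation gives 18 each period; deviation gives 29 once then 4 forever.
  18/(1−δ) ≥ 29 + 4δ/(1−δ) ⇒ δ ≥ 11/25.
Farsund: cooperation gives 13 each period; deviation gives 17 once then 4 forever.
  δ ≥ 4/13.
Both must hold, so the binding constraint is Jorvik's: δ ≥ 11/25.

11/25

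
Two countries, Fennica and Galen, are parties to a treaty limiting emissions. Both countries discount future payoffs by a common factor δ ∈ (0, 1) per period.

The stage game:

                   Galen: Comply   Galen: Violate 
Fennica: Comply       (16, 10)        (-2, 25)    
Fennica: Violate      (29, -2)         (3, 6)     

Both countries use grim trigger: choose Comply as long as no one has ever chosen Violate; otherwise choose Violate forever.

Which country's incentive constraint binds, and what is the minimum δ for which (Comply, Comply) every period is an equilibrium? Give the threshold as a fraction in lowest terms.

Galen; δ ≥ 15/19

For Fennica: deviation gain 29−16 = 13, per-period punishment loss 16−3 = 13. IC gives δ ≥ 13/26 = 1/2.
For Galen: gain 15, loss 4 per period, so δ ≥ 15/19.
The tighter constraint is Galen's, so cooperation needs δ ≥ 15/19.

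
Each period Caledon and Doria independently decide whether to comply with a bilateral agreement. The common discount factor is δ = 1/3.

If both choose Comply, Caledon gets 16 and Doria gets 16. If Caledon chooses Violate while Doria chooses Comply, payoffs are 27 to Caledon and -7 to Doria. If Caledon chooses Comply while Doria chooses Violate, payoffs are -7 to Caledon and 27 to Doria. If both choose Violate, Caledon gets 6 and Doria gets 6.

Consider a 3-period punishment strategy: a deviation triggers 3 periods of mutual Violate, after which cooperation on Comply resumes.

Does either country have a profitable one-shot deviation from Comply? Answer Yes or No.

A one-shot deviation gives 27 now, then 6 for 3 periods, then back to 16.
Gain from deviating: (27−16) today; loss: (16−6) in each of the next 3 periods.
No-deviation condition: (16−6)(δ+…+δ^3) ≥ 27−16, i.e. δ+…+δ^3 ≥ 11/10.
At δ = 1/3: δ+…+δ^3 = 0.4815 < 1.1000.
So cooperation is not sustainable.

Yes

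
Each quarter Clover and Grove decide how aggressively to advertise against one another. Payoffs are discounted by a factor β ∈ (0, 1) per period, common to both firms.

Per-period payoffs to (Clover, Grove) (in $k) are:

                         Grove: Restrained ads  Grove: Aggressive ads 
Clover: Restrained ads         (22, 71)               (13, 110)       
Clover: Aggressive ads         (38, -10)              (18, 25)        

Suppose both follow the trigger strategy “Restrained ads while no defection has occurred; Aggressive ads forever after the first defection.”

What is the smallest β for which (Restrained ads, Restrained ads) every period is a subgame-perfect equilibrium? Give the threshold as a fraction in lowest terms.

4/5

Clover: cooperation gives 22 each period; deviation gives 38 once then 18 forever.
  22/(1−β) ≥ 38 + 18β/(1−β) ⇒ β ≥ 16/20 = 4/5.
Grove: cooperation gives 71 each period; deviation gives 110 once then 25 forever.
  β ≥ 39/85.
Both must hold, so the binding constraint is Clover's: β ≥ 4/5.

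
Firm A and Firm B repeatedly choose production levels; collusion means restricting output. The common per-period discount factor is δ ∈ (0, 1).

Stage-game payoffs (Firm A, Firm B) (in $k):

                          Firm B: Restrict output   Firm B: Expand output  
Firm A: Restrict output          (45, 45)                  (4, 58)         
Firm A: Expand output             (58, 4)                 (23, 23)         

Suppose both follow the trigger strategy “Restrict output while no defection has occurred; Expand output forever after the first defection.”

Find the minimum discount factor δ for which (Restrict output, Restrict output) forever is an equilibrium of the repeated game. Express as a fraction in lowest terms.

Cooperation forever yields 45 each period: 45/(1−δ).
Deviating yields 58 once, then 23 forever: 58 + 23δ/(1−δ).
No profitable deviation requires 45/(1−δ) ≥ 58 + 23δ/(1−δ).
Multiplying by (1−δ): 45 ≥ 58(1−δ) + 23δ = 58 − 35δ.
So 35δ ≥ 13, i.e. δ ≥ 13/35.

13/35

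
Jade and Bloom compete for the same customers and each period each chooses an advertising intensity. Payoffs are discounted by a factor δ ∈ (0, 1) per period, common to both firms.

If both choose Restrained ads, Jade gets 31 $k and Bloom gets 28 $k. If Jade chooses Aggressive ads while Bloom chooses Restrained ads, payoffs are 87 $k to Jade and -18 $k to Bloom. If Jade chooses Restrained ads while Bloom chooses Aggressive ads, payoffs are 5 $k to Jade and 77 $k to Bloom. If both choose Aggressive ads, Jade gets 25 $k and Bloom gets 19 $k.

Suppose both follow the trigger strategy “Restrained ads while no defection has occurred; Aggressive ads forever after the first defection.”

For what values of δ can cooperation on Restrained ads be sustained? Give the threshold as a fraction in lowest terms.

For Jade: deviation gain 87−31 = 56, per-period punishment loss 31−25 = 6. IC gives δ ≥ 56/62 = 28/31.
For Bloom: gain 49, loss 9 per period, so δ ≥ 49/58.
The tighter constraint is Jade's, so cooperation needs δ ≥ 28/31.

28/31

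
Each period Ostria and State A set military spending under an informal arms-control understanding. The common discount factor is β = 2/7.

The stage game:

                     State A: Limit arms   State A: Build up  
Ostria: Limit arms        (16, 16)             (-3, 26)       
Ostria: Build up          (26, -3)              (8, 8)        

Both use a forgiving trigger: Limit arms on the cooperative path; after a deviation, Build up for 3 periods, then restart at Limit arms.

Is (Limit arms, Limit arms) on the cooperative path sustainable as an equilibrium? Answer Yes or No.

Comparing payoff streams over the 4 periods until play realigns: cooperate → 16(1+β+…+β^3); deviate → 26 + 8(β+…+β^3).
Cooperation is sustained iff (16−8)(β+…+β^3) ≥ 26−16.
β+…+β^3 = 2/7·(1−(2/7)^3)/(1−2/7) = 0.3907, and (26−16)/(16−8) = 1.2500.
0.3907 < 1.2500, so cooperation is not sustainable.

No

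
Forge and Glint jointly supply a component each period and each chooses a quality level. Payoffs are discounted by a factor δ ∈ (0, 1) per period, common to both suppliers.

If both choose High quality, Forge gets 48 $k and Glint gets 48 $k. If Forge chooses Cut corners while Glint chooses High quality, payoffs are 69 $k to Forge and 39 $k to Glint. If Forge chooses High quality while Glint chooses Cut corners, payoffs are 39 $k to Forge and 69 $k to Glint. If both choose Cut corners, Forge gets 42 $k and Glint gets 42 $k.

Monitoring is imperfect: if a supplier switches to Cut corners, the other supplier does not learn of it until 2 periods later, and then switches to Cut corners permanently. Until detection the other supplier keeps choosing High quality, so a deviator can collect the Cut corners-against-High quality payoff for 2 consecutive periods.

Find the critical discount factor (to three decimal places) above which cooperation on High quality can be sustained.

0.882

Deviating for the 2 undetected periods gains 69−48 = 21 per period over cooperation, then loses 48−42 = 6 per period forever once punishment starts.
Gain: 21(1 + δ + … + δ^1); loss: 6·δ^2/(1−δ).
No profitable deviation ⇔ 21(1−δ^2) ≤ 6·δ^2, i.e. δ^2 ≥ 21/(21+6) = 7/9.
Hence δ ≥ (7/9)^(1/2) ≈ 0.882.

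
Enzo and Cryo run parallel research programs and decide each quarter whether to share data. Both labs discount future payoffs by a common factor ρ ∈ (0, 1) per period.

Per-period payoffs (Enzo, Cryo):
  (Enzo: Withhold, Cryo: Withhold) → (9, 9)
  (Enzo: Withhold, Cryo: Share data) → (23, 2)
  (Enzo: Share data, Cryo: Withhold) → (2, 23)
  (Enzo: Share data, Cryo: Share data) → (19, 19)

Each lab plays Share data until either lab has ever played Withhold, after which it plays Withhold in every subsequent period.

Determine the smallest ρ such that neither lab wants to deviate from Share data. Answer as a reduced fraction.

2/7

19/(1−ρ) ≥ 23 + 9ρ/(1−ρ)
19 ≥ 23 − 14ρ
ρ ≥ 4/14 = 2/7.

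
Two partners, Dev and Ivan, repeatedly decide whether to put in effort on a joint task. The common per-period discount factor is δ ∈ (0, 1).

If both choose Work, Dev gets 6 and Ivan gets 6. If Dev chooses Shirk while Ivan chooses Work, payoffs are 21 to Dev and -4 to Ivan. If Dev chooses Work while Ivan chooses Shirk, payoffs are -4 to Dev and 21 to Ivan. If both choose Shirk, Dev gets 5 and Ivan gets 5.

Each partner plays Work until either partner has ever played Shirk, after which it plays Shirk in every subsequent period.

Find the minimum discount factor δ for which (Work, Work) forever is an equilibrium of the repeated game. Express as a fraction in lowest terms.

15/16

One-period gain from deviating is 21 − 6 = 15. The loss is 6 − 5 = 1 in every subsequent period, with present value 1·δ/(1−δ).
Deviation is unprofitable when 1·δ/(1−δ) ≥ 15, i.e. δ/(1−δ) ≥ 15.
Equivalently δ ≥ 15/(15+1) = 15/16.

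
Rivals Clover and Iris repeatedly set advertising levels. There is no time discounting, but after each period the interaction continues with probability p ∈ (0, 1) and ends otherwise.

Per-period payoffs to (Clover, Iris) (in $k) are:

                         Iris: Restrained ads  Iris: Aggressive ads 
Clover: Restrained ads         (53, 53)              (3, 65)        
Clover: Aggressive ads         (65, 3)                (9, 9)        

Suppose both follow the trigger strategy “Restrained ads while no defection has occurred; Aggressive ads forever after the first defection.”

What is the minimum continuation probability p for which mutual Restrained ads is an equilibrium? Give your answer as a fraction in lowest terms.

With no time discounting, the continuation probability p plays the role of the discount factor.
Grim-trigger IC: 53/(1−p) ≥ 65 + 9p/(1−p) ⇒ p ≥ (65−53)/(65−9) = 3/14.

3/14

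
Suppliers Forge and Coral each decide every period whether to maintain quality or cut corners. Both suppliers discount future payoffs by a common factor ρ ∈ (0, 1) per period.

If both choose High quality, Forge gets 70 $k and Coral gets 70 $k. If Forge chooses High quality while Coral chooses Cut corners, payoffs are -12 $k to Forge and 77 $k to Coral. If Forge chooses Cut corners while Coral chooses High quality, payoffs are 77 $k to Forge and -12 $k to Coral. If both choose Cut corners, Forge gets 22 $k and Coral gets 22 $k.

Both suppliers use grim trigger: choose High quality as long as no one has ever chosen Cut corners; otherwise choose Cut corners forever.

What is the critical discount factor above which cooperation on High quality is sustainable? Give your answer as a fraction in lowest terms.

7/55

70/(1−ρ) ≥ 77 + 22ρ/(1−ρ)
70 ≥ 77 − 55ρ
ρ ≥ 7/55.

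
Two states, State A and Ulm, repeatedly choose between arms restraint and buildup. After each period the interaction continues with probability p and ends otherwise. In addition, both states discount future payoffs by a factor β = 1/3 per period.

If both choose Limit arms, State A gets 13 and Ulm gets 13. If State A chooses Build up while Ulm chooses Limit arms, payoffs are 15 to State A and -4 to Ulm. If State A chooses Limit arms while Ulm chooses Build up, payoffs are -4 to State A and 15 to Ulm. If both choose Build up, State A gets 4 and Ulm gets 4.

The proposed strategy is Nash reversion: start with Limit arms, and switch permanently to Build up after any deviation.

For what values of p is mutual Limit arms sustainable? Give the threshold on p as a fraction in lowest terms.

6/11

Expected continuation weight on next period's payoff is β·p = 1/3·p, which plays the role of the discount factor.
Cooperation requires 1/3·p ≥ (15−13)/(15−4) = 2/11, hence p ≥ 6/11.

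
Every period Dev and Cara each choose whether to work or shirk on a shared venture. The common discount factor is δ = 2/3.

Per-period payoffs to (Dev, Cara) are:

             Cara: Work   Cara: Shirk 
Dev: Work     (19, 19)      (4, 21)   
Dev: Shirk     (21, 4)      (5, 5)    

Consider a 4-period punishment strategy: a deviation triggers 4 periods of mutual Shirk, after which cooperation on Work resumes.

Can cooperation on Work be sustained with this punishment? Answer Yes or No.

Yes

Comparing payoff streams over the 5 periods until play realigns: cooperate → 19(1+δ+…+δ^4); deviate → 21 + 5(δ+…+δ^4).
Cooperation is sustained iff (19−5)(δ+…+δ^4) ≥ 21−19.
δ+…+δ^4 = 2/3·(1−(2/3)^4)/(1−2/3) = 1.6049, and (21−19)/(19−5) = 0.1429.
1.6049 ≥ 0.1429, so cooperation is sustainable.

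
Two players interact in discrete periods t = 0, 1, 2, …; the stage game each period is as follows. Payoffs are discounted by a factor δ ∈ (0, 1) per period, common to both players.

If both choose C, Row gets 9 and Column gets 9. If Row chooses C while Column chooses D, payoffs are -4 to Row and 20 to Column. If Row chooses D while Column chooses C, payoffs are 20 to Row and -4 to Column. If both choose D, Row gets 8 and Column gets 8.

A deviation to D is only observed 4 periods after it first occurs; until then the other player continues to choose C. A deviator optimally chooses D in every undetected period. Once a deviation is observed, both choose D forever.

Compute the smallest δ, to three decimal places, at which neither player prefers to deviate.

Deviating for the 4 undetected periods gains 20−9 = 11 per period over cooperation, then loses 9−8 = 1 per period forever once punishment starts.
Gain: 11(1 + δ + … + δ^3); loss: 1·δ^4/(1−δ).
No profitable deviation ⇔ 11(1−δ^4) ≤ 1·δ^4, i.e. δ^4 ≥ 11/(11+1) = 11/12.
Hence δ ≥ (11/12)^(1/4) ≈ 0.978.

0.978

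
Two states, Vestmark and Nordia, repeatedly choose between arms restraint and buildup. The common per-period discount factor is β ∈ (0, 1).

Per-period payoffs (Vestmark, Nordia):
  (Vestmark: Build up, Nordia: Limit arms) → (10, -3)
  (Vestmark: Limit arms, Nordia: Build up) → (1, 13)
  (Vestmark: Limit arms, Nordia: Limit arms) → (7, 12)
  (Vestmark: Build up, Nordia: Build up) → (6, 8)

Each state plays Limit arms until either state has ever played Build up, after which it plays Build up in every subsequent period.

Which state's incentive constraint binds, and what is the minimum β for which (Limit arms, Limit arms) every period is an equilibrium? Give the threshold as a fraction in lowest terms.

Vestmark; β ≥ 3/4

Vestmark's threshold: (10−7)/(10−6) = 3/4.
Nordia's threshold: (13−12)/(13−8) = 1/5.
3/4 > 1/5, so Vestmark binds and β* = 3/4.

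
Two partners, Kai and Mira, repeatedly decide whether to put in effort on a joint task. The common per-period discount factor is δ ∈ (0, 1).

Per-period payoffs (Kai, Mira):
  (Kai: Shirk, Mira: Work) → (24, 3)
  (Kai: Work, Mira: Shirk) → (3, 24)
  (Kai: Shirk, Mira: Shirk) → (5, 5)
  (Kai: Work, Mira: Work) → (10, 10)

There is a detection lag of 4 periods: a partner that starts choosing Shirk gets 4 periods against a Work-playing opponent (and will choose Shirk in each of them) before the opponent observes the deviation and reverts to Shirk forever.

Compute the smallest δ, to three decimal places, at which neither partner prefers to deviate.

0.926

The best deviation is to choose Shirk for all 4 undetected periods, earning 24 each, then 5 forever once detected.
Deviation value: 24(1−δ^4)/(1−δ) + 5δ^4/(1−δ); cooperation value: 10/(1−δ).
IC: 10 ≥ 24(1−δ^4) + 5δ^4 = 24 − 19δ^4.
So δ^4 ≥ 14/19, giving δ ≥ (14/19)^(1/4) ≈ 0.926.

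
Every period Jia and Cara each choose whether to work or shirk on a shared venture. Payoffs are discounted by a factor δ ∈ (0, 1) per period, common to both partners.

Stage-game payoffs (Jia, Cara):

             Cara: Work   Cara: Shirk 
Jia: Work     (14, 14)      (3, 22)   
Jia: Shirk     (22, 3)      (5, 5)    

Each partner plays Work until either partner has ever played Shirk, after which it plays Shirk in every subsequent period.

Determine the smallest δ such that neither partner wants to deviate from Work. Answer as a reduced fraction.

8/17

Cooperation forever yields 14 each period: 14/(1−δ).
Deviating yields 22 once, then 5 forever: 22 + 5δ/(1−δ).
No profitable deviation requires 14/(1−δ) ≥ 22 + 5δ/(1−δ).
Multiplying by (1−δ): 14 ≥ 22(1−δ) + 5δ = 22 − 17δ.
So 17δ ≥ 8, i.e. δ ≥ 8/17.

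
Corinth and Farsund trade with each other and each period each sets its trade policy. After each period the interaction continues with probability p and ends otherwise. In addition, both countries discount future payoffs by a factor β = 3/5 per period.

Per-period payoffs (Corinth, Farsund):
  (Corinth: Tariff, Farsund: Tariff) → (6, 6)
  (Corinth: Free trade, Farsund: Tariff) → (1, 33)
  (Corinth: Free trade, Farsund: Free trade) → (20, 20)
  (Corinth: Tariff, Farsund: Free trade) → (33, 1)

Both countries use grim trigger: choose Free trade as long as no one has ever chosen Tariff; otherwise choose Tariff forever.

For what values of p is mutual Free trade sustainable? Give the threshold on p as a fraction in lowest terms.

Expected continuation weight on next period's payoff is β·p = 3/5·p, which plays the role of the discount factor.
Cooperation requires 3/5·p ≥ (33−20)/(33−6) = 13/27, hence p ≥ 65/81.

65/81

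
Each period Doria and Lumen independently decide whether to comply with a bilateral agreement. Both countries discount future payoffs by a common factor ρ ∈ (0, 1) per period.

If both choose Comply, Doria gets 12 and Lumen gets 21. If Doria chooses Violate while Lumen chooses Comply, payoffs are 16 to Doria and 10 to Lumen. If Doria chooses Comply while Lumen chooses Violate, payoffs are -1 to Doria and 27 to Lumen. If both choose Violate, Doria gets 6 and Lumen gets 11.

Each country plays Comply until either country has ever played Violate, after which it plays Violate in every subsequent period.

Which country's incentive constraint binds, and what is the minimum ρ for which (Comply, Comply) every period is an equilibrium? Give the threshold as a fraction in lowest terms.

Doria; ρ ≥ 2/5

Doria's threshold: (16−12)/(16−6) = 2/5.
Lumen's threshold: (27−21)/(27−11) = 3/8.
2/5 > 3/8, so Doria binds and ρ* = 2/5.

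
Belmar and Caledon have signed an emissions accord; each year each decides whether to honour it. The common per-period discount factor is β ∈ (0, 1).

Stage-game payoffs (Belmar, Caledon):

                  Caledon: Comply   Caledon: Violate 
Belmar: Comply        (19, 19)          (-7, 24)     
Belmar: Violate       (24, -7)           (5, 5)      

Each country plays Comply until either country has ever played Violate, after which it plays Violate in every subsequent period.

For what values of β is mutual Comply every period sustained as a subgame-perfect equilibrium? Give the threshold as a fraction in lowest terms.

5/19

19/(1−β) ≥ 24 + 5β/(1−β)
19 ≥ 24 − 19β
β ≥ 5/19.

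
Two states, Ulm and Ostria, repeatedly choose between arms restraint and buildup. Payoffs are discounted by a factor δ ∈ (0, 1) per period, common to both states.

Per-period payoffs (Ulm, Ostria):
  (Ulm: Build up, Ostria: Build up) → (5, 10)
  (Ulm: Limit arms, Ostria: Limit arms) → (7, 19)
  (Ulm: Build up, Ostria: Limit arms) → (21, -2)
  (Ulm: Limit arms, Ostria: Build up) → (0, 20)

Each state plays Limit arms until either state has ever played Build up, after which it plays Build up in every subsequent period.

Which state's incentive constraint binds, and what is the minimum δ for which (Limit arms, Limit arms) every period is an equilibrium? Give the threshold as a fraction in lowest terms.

For Ulm: deviation gain 21−7 = 14, per-period punishment loss 7−5 = 2. IC gives δ ≥ 14/16 = 7/8.
For Ostria: gain 1, loss 9 per period, so δ ≥ 1/10.
The tighter constraint is Ulm's, so cooperation needs δ ≥ 7/8.

Ulm; δ ≥ 7/8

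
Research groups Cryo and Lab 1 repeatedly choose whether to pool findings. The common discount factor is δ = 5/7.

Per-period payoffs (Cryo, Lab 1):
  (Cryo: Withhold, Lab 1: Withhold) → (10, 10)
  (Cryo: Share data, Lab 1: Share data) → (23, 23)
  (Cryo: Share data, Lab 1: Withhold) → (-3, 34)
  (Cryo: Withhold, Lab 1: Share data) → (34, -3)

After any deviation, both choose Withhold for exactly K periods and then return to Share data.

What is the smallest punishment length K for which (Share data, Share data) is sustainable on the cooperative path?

No profitable deviation requires (23−10)(δ+…+δ^K) ≥ 34−23, i.e. δ+…+δ^K ≥ 11/13 ≈ 0.8462.
With δ = 5/7, the partial sums are K=1: 0.7143, K=2: 1.2245.
K = 2 is the first length at which the sum reaches 0.8462.

2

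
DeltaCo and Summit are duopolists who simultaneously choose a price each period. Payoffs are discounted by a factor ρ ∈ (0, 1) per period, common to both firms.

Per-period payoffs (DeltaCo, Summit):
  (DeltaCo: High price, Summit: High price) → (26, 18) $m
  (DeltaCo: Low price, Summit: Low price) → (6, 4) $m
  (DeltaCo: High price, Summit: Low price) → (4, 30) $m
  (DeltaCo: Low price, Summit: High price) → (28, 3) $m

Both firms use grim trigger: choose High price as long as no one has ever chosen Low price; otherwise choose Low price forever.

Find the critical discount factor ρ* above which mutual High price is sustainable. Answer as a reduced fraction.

DeltaCo: cooperation gives 26 each period; deviation gives 28 once then 6 forever.
  26/(1−ρ) ≥ 28 + 6ρ/(1−ρ) ⇒ ρ ≥ 2/22 = 1/11.
Summit: cooperation gives 18 each period; deviation gives 30 once then 4 forever.
  ρ ≥ 12/26 = 6/13.
Both must hold, so the binding constraint is Summit's: ρ ≥ 6/13.

6/13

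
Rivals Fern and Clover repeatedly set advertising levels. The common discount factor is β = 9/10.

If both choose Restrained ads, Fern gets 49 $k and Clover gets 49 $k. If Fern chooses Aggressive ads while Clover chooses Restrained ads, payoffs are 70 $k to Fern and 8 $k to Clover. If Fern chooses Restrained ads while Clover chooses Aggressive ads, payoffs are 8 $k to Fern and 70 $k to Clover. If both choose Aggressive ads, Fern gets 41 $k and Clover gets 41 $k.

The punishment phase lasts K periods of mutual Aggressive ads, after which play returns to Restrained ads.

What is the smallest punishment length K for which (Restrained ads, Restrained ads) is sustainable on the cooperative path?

IC: β(1−β^K)/(1−β) ≥ (70−49)/(49−41) = 21/8.
With β = 9/10: need 1 − β^K ≥ 21/8·(1−9/10)/(9/10), i.e. β^K ≤ 0.7083.
Since (9/10)^3 = 0.7290 and (9/10)^4 = 0.6561, the smallest such K is 4.

4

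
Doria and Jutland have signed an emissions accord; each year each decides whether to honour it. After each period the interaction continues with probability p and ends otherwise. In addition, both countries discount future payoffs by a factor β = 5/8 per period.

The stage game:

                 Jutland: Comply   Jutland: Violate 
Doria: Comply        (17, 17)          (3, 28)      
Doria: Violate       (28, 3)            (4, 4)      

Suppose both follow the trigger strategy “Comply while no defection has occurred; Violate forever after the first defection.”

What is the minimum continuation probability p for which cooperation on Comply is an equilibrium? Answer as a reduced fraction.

11/15

With continuation probability p and discount β, the effective per-period discount factor is βp.
Grim-trigger IC: βp ≥ (28−17)/(28−4) = 11/24.
So p ≥ (11/24)/(5/8) = 11/15.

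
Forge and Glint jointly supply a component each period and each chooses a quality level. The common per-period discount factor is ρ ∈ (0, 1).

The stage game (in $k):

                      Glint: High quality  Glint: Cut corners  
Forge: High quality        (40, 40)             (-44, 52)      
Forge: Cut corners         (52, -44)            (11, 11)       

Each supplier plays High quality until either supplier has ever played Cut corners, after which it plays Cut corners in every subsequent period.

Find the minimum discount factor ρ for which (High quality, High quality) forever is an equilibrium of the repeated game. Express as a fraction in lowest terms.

12/41

One-period gain from deviating is 52 − 40 = 12. The loss is 40 − 11 = 29 in every subsequent period, with present value 29·ρ/(1−ρ).
Deviation is unprofitable when 29·ρ/(1−ρ) ≥ 12, i.e. ρ/(1−ρ) ≥ 12/29.
Equivalently ρ ≥ 12/(12+29) = 12/41.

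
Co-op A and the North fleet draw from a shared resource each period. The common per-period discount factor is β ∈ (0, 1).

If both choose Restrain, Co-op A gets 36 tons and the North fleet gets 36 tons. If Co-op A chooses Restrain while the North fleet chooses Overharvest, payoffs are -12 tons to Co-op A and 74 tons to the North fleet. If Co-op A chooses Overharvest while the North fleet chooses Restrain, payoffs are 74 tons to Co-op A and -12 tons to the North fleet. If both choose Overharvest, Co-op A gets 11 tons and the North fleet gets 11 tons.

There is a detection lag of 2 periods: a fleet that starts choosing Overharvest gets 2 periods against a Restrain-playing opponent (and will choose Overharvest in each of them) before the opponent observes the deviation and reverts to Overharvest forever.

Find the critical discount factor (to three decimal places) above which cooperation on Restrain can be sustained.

0.777

Deviating for the 2 undetected periods gains 74−36 = 38 per period over cooperation, then loses 36−11 = 25 per period forever once punishment starts.
Gain: 38(1 + β + … + β^1); loss: 25·β^2/(1−β).
No profitable deviation ⇔ 38(1−β^2) ≤ 25·β^2, i.e. β^2 ≥ 38/(38+25) = 38/63.
Hence β ≥ (38/63)^(1/2) ≈ 0.777.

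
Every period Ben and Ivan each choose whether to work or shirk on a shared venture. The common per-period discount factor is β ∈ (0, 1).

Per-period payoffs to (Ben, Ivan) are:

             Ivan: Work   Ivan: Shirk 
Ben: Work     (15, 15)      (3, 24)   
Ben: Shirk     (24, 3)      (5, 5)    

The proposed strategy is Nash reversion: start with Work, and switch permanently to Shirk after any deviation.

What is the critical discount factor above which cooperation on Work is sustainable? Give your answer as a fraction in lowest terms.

One-period gain from deviating is 24 − 15 = 9. The loss is 15 − 5 = 10 in every subsequent period, with present value 10·β/(1−β).
Deviation is unprofitable when 10·β/(1−β) ≥ 9, i.e. β/(1−β) ≥ 9/10.
Equivalently β ≥ 9/(9+10) = 9/19.

9/19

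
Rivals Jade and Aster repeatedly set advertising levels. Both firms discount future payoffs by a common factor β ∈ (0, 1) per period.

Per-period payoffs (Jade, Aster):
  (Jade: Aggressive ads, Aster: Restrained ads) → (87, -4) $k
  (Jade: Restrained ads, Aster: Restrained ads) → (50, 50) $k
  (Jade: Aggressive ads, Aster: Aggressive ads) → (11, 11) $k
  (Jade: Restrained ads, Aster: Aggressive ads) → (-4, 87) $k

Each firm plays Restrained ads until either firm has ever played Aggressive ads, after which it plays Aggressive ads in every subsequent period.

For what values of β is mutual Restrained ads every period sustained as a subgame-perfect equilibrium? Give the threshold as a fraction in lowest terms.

37/76

One-period gain from deviating is 87 − 50 = 37. The loss is 50 − 11 = 39 in every subsequent period, with present value 39·β/(1−β).
Deviation is unprofitable when 39·β/(1−β) ≥ 37, i.e. β/(1−β) ≥ 37/39.
Equivalently β ≥ 37/(37+39) = 37/76.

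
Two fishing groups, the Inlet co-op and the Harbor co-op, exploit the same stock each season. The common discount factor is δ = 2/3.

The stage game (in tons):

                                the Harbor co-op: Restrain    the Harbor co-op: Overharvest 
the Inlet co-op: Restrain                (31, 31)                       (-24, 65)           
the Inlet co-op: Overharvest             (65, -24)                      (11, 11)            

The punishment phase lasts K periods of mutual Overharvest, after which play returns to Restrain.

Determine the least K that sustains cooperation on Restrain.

5

No profitable deviation requires (31−11)(δ+…+δ^K) ≥ 65−31, i.e. δ+…+δ^K ≥ 17/10 ≈ 1.7000.
With δ = 2/3, the partial sums are K=1: 0.6667, K=2: 1.1111, K=3: 1.4074, K=4: 1.6049, K=5: 1.7366.
K = 5 is the first length at which the sum reaches 1.7000.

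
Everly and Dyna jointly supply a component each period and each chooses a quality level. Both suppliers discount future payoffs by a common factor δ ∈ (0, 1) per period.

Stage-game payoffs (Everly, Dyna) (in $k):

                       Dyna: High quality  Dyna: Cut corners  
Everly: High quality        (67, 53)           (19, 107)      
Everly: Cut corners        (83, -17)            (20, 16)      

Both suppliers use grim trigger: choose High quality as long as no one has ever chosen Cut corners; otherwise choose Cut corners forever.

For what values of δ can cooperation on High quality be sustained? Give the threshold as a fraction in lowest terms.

Everly's threshold: (83−67)/(83−20) = 16/63.
Dyna's threshold: (107−53)/(107−16) = 54/91.
16/63 < 54/91, so Dyna binds and δ* = 54/91.

54/91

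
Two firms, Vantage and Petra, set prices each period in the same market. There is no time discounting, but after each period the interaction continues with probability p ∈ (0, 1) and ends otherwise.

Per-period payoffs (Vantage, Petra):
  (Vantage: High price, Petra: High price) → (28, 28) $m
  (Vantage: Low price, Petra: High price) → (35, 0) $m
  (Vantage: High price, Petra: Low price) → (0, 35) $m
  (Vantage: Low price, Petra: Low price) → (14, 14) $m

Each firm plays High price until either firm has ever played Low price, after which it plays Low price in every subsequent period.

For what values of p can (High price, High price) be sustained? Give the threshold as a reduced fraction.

1/3

Expected cooperation value is 28 + p·28 + p²·28 + … = 28/(1−p); deviation gives 35 + p·14/(1−p).
28 ≥ 35(1−p) + 14p ⇒ 21p ≥ 7 ⇒ p ≥ 7/21 = 1/3.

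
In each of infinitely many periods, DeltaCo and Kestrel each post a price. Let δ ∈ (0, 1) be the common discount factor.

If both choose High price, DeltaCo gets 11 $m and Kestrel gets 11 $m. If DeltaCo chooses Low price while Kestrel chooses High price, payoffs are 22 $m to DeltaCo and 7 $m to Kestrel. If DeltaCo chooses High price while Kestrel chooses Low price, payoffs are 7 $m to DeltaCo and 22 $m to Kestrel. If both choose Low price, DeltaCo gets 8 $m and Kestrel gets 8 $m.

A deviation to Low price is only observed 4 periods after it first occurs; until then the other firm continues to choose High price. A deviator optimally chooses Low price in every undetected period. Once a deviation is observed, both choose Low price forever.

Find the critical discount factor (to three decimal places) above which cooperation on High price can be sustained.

Deviating for the 4 undetected periods gains 22−11 = 11 per period over cooperation, then loses 11−8 = 3 per period forever once punishment starts.
Gain: 11(1 + δ + … + δ^3); loss: 3·δ^4/(1−δ).
No profitable deviation ⇔ 11(1−δ^4) ≤ 3·δ^4, i.e. δ^4 ≥ 11/(11+3) = 11/14.
Hence δ ≥ (11/14)^(1/4) ≈ 0.941.

0.941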